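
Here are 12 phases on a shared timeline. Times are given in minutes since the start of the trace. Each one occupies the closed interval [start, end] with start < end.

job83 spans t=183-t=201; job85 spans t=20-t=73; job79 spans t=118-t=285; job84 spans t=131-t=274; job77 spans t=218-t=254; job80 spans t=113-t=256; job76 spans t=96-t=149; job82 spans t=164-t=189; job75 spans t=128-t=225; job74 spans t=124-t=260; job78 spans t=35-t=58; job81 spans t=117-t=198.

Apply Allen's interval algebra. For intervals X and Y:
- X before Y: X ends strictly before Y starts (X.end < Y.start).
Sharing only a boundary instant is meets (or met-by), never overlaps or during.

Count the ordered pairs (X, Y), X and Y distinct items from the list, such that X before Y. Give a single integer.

Checking all 132 ordered pairs for relation 'before'; matching pairs in alphabetical order:
(job76, job77): job76 before job77 ✓
(job76, job82): job76 before job82 ✓
(job76, job83): job76 before job83 ✓
(job78, job74): job78 before job74 ✓
(job78, job75): job78 before job75 ✓
(job78, job76): job78 before job76 ✓
(job78, job77): job78 before job77 ✓
(job78, job79): job78 before job79 ✓
(job78, job80): job78 before job80 ✓
(job78, job81): job78 before job81 ✓
(job78, job82): job78 before job82 ✓
(job78, job83): job78 before job83 ✓
(job78, job84): job78 before job84 ✓
(job81, job77): job81 before job77 ✓
(job82, job77): job82 before job77 ✓
(job83, job77): job83 before job77 ✓
(job85, job74): job85 before job74 ✓
(job85, job75): job85 before job75 ✓
(job85, job76): job85 before job76 ✓
(job85, job77): job85 before job77 ✓
(job85, job79): job85 before job79 ✓
(job85, job80): job85 before job80 ✓
(job85, job81): job85 before job81 ✓
(job85, job82): job85 before job82 ✓
... plus 2 further pairs not listed.
Count: 26.

26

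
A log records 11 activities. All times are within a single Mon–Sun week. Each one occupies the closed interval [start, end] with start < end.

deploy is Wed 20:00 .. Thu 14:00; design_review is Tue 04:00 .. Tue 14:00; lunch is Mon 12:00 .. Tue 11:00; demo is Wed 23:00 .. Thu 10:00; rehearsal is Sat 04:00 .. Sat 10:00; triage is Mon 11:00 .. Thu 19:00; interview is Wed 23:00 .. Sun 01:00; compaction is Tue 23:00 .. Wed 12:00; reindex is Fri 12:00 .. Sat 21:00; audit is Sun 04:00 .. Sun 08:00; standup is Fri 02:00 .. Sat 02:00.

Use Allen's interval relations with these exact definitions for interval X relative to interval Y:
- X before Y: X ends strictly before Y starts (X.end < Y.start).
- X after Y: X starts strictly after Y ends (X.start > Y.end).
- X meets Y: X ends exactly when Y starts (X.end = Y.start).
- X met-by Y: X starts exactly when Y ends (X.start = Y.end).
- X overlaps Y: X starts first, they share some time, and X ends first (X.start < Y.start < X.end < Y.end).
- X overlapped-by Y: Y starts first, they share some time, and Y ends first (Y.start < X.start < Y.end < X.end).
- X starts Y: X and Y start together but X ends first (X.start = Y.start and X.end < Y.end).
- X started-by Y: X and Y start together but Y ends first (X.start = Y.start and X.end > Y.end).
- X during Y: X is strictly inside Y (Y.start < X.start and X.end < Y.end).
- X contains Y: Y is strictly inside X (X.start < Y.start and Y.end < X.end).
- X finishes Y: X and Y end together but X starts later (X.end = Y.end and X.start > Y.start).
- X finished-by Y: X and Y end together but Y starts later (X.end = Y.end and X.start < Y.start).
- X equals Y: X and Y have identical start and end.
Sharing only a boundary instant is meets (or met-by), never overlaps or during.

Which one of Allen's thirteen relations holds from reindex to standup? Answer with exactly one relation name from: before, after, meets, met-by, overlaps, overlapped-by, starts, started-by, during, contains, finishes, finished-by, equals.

reindex = [Fri 12:00, Sat 21:00]; standup = [Fri 02:00, Sat 02:00].
Compare endpoints: reindex.start > standup.start, reindex.start < standup.end, reindex.end > standup.start, reindex.end > standup.end.
That pattern is 'overlapped-by'.

overlapped-by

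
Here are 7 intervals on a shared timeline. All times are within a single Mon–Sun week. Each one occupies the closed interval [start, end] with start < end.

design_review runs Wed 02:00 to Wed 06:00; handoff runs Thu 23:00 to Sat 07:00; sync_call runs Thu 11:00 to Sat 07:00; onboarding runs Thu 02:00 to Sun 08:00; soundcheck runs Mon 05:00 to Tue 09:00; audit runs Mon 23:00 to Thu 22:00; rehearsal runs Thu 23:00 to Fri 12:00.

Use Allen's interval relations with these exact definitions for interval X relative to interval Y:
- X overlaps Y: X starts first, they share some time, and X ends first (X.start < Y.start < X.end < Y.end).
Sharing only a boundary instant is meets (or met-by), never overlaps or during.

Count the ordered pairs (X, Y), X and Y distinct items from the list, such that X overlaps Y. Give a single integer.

Checking all 42 ordered pairs for relation 'overlaps'; matching pairs in alphabetical order:
(audit, onboarding): audit overlaps onboarding ✓
(audit, sync_call): audit overlaps sync_call ✓
(soundcheck, audit): soundcheck overlaps audit ✓
Count: 3.

3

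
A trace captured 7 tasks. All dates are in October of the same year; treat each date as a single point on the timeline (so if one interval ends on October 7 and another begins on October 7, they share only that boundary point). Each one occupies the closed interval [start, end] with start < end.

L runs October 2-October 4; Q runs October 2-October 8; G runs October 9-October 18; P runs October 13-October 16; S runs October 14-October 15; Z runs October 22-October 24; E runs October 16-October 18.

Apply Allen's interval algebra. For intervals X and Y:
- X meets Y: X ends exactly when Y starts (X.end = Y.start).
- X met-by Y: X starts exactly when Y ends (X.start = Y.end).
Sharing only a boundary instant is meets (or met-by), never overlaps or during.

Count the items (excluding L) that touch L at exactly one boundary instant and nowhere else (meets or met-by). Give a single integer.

0

Target L = [October 2, October 4].
E [October 16, October 18] → after → no.
G [October 9, October 18] → after → no.
P [October 13, October 16] → after → no.
Q [October 2, October 8] → started-by → no.
S [October 14, October 15] → after → no.
Z [October 22, October 24] → after → no.
Total: 0.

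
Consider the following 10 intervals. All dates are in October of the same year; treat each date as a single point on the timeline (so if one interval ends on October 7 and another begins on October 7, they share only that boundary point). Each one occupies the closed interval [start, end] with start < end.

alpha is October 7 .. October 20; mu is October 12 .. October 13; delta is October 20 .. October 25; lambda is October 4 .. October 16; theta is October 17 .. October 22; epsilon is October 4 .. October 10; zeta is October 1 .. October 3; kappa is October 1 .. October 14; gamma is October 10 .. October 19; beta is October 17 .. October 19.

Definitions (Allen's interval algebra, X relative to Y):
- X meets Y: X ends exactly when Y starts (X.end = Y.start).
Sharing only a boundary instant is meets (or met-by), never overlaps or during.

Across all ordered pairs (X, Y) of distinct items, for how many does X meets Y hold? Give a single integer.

Checking all 90 ordered pairs for relation 'meets'; matching pairs in alphabetical order:
(alpha, delta): alpha meets delta ✓
(epsilon, gamma): epsilon meets gamma ✓
Count: 2.

2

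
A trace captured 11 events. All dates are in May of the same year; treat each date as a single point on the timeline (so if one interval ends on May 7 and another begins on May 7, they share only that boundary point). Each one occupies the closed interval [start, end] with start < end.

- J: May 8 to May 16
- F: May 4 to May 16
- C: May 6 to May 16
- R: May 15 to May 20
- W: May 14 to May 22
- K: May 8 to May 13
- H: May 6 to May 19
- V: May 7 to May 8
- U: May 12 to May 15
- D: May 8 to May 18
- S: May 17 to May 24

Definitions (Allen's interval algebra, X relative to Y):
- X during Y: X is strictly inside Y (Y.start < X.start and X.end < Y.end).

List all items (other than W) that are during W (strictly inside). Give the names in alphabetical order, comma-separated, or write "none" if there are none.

Target W = [May 14, May 22].
C [May 6, May 16] → overlaps → no.
D [May 8, May 18] → overlaps → no.
F [May 4, May 16] → overlaps → no.
H [May 6, May 19] → overlaps → no.
J [May 8, May 16] → overlaps → no.
K [May 8, May 13] → before → no.
R [May 15, May 20] → during → yes.
S [May 17, May 24] → overlapped-by → no.
U [May 12, May 15] → overlaps → no.
V [May 7, May 8] → before → no.
Result: R.

R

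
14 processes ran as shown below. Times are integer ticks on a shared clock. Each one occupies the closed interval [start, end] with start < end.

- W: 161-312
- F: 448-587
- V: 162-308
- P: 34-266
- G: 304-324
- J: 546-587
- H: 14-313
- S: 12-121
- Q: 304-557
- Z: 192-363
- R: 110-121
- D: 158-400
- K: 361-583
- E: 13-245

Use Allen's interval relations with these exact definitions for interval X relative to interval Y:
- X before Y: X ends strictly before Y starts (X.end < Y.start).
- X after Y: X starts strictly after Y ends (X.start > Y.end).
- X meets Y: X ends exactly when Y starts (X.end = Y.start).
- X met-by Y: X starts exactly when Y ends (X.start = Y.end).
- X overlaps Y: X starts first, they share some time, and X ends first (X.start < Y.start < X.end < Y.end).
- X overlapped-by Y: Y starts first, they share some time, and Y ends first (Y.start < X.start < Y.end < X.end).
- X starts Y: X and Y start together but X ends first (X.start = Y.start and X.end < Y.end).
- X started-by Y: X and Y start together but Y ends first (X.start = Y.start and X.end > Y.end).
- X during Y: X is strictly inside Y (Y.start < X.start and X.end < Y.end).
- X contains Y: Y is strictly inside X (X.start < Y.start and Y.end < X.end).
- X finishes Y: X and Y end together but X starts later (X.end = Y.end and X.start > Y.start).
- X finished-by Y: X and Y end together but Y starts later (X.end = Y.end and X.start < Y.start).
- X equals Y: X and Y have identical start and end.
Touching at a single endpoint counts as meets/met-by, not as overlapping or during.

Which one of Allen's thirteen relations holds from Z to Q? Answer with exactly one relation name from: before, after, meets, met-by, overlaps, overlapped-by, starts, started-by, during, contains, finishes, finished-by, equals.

Z = [192, 363]; Q = [304, 557].
Compare endpoints: Z.start < Q.start, Z.start < Q.end, Z.end > Q.start, Z.end < Q.end.
That pattern is 'overlaps'.

overlaps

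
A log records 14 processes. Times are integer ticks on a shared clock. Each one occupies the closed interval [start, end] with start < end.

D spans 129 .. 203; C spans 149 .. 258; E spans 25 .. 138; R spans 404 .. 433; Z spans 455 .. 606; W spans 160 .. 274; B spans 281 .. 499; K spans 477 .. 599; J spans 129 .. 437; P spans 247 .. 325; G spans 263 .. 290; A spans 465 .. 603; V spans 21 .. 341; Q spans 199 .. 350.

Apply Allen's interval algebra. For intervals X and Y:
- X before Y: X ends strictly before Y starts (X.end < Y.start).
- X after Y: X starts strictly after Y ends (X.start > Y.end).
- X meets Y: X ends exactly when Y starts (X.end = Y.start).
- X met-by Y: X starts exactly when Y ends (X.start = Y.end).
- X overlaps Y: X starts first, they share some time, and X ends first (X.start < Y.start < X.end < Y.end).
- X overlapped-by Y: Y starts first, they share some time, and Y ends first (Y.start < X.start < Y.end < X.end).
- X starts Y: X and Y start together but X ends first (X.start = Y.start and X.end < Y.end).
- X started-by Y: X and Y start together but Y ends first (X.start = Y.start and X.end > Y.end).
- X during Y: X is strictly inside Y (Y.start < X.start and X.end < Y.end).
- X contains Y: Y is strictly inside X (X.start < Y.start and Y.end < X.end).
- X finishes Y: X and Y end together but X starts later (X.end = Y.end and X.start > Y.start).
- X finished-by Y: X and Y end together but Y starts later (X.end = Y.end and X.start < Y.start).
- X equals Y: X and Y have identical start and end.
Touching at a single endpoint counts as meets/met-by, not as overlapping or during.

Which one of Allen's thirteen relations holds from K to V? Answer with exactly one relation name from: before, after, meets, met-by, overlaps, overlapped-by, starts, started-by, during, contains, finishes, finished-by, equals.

after

K = [477, 599]; V = [21, 341].
Compare endpoints: K.start > V.start, K.start > V.end, K.end > V.start, K.end > V.end.
That pattern is 'after'.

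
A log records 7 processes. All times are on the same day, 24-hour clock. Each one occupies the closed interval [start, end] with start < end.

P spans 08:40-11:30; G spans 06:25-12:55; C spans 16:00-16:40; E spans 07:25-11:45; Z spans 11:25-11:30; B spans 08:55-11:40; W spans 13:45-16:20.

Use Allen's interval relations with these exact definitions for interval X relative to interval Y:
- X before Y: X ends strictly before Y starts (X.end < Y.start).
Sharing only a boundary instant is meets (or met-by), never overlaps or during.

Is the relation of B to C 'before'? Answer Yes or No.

Yes

B = [08:55, 11:40], C = [16:00, 16:40].
Actual relation of B to C: before.
Asked whether 'before' holds → Yes.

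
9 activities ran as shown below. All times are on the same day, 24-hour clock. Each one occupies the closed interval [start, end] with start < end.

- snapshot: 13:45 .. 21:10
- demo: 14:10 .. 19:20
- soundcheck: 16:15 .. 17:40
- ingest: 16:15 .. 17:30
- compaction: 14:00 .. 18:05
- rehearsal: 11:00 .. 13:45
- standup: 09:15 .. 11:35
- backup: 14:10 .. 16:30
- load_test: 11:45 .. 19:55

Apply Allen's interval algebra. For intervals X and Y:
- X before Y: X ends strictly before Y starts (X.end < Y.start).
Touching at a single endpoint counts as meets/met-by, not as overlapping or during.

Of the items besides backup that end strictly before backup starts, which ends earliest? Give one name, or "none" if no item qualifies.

Target backup = [14:10, 16:30].
compaction [14:00, 18:05] → contains → excluded.
demo [14:10, 19:20] → started-by → excluded.
ingest [16:15, 17:30] → overlapped-by → excluded.
load_test [11:45, 19:55] → contains → excluded.
rehearsal [11:00, 13:45] → before → candidate.
snapshot [13:45, 21:10] → contains → excluded.
soundcheck [16:15, 17:40] → overlapped-by → excluded.
standup [09:15, 11:35] → before → candidate.
Among candidates, earliest end is 11:35 → standup.

standup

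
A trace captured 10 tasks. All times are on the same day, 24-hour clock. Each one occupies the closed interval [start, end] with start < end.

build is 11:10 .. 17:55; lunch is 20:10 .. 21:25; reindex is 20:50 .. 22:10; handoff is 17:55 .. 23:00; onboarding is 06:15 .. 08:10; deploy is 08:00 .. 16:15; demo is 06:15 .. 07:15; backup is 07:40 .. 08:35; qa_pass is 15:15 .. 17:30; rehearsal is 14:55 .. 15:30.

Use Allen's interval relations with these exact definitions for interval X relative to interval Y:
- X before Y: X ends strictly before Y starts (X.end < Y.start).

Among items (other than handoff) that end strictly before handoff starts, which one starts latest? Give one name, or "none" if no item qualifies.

Target handoff = [17:55, 23:00].
backup [07:40, 08:35] → before → candidate.
build [11:10, 17:55] → meets → excluded.
demo [06:15, 07:15] → before → candidate.
deploy [08:00, 16:15] → before → candidate.
lunch [20:10, 21:25] → during → excluded.
onboarding [06:15, 08:10] → before → candidate.
qa_pass [15:15, 17:30] → before → candidate.
rehearsal [14:55, 15:30] → before → candidate.
reindex [20:50, 22:10] → during → excluded.
Among candidates, latest start is 15:15 → qa_pass.

qa_pass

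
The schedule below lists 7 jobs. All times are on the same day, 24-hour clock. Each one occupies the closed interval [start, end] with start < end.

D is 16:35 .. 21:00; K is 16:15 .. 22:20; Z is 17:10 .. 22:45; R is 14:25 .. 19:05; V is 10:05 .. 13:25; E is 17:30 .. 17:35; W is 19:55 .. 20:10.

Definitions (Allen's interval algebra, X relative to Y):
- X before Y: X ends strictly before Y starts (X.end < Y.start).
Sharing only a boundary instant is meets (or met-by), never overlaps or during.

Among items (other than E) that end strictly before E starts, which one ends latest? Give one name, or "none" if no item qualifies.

V

Target E = [17:30, 17:35].
D [16:35, 21:00] → contains → excluded.
K [16:15, 22:20] → contains → excluded.
R [14:25, 19:05] → contains → excluded.
V [10:05, 13:25] → before → candidate.
W [19:55, 20:10] → after → excluded.
Z [17:10, 22:45] → contains → excluded.
Among candidates, latest end is 13:25 → V.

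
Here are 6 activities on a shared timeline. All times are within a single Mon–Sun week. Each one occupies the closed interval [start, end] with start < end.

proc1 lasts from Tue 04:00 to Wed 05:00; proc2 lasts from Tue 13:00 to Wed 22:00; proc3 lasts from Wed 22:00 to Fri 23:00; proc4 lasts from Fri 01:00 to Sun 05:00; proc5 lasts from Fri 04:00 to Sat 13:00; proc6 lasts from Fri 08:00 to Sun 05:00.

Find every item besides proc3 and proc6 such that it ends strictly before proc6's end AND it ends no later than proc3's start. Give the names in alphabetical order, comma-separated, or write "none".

proc1, proc2

Conditions: its end is strictly before proc6's end (X.end < Sun 05:00) AND its end is no later than proc3's start (X.end <= Wed 22:00).
proc1: end Wed 05:00 < Sun 05:00? ✓; end Wed 05:00 <= Wed 22:00? ✓ → yes.
proc2: end Wed 22:00 < Sun 05:00? ✓; end Wed 22:00 <= Wed 22:00? ✓ → yes.
proc4: end Sun 05:00 < Sun 05:00? ✗; end Sun 05:00 <= Wed 22:00? ✗ → no.
proc5: end Sat 13:00 < Sun 05:00? ✓; end Sat 13:00 <= Wed 22:00? ✗ → no.
Result: proc1, proc2.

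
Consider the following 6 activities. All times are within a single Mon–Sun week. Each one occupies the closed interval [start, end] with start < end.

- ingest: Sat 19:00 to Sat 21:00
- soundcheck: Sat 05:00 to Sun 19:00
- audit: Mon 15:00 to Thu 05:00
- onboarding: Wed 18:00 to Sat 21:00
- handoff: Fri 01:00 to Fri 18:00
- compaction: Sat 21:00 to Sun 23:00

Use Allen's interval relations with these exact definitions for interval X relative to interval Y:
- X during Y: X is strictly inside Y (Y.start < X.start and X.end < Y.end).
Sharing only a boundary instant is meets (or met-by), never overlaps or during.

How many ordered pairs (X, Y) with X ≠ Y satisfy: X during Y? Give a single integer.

Checking all 30 ordered pairs for relation 'during'; matching pairs in alphabetical order:
(handoff, onboarding): handoff during onboarding ✓
(ingest, soundcheck): ingest during soundcheck ✓
Count: 2.

2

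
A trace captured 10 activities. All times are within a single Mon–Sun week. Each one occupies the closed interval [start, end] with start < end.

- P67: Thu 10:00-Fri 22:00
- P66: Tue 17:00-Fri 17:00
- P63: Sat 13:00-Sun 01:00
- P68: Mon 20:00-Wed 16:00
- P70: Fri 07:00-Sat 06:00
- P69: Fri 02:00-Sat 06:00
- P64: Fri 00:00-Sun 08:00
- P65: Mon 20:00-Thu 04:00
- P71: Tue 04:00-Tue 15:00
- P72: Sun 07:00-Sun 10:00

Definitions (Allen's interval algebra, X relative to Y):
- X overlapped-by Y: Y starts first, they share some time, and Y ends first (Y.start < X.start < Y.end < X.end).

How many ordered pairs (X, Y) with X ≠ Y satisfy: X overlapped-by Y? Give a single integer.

Checking all 90 ordered pairs for relation 'overlapped-by'; matching pairs in alphabetical order:
(P64, P66): P64 overlapped-by P66 ✓
(P64, P67): P64 overlapped-by P67 ✓
(P66, P65): P66 overlapped-by P65 ✓
(P66, P68): P66 overlapped-by P68 ✓
(P67, P66): P67 overlapped-by P66 ✓
(P69, P66): P69 overlapped-by P66 ✓
(P69, P67): P69 overlapped-by P67 ✓
(P70, P66): P70 overlapped-by P66 ✓
(P70, P67): P70 overlapped-by P67 ✓
(P72, P64): P72 overlapped-by P64 ✓
Count: 10.

10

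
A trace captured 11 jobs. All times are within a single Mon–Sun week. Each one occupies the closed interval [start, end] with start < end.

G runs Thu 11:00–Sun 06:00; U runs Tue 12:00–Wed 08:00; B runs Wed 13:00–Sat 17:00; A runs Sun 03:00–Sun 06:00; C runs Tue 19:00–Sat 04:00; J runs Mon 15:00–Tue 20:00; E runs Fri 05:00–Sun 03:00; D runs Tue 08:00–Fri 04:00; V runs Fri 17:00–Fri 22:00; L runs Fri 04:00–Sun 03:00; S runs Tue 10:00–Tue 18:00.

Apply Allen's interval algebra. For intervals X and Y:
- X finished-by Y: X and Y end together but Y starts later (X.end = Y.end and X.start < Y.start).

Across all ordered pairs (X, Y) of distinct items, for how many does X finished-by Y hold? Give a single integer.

2

Checking all 110 ordered pairs for relation 'finished-by'; matching pairs in alphabetical order:
(G, A): G finished-by A ✓
(L, E): L finished-by E ✓
Count: 2.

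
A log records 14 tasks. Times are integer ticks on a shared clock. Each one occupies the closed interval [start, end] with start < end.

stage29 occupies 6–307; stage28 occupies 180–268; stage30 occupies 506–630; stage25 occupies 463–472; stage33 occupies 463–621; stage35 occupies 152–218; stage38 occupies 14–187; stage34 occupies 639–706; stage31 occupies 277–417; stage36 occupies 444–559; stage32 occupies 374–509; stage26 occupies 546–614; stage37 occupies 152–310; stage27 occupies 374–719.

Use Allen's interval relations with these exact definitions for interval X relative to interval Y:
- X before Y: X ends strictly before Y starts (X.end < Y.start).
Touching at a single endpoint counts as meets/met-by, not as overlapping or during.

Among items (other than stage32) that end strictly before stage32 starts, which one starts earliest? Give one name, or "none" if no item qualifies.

Target stage32 = [374, 509].
stage25 [463, 472] → during → excluded.
stage26 [546, 614] → after → excluded.
stage27 [374, 719] → started-by → excluded.
stage28 [180, 268] → before → candidate.
stage29 [6, 307] → before → candidate.
stage30 [506, 630] → overlapped-by → excluded.
stage31 [277, 417] → overlaps → excluded.
stage33 [463, 621] → overlapped-by → excluded.
stage34 [639, 706] → after → excluded.
stage35 [152, 218] → before → candidate.
stage36 [444, 559] → overlapped-by → excluded.
stage37 [152, 310] → before → candidate.
stage38 [14, 187] → before → candidate.
Among candidates, earliest start is 6 → stage29.

stage29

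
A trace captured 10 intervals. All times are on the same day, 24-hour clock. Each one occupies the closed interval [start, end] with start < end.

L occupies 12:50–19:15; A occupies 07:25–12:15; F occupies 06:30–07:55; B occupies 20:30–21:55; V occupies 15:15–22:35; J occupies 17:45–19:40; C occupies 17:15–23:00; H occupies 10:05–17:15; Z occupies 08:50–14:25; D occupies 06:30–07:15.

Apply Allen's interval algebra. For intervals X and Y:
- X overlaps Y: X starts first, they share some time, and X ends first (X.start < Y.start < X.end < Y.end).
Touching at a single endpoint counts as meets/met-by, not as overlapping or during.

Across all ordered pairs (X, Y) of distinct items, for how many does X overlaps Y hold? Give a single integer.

11

Checking all 90 ordered pairs for relation 'overlaps'; matching pairs in alphabetical order:
(A, H): A overlaps H ✓
(A, Z): A overlaps Z ✓
(F, A): F overlaps A ✓
(H, L): H overlaps L ✓
(H, V): H overlaps V ✓
(L, C): L overlaps C ✓
(L, J): L overlaps J ✓
(L, V): L overlaps V ✓
(V, C): V overlaps C ✓
(Z, H): Z overlaps H ✓
(Z, L): Z overlaps L ✓
Count: 11.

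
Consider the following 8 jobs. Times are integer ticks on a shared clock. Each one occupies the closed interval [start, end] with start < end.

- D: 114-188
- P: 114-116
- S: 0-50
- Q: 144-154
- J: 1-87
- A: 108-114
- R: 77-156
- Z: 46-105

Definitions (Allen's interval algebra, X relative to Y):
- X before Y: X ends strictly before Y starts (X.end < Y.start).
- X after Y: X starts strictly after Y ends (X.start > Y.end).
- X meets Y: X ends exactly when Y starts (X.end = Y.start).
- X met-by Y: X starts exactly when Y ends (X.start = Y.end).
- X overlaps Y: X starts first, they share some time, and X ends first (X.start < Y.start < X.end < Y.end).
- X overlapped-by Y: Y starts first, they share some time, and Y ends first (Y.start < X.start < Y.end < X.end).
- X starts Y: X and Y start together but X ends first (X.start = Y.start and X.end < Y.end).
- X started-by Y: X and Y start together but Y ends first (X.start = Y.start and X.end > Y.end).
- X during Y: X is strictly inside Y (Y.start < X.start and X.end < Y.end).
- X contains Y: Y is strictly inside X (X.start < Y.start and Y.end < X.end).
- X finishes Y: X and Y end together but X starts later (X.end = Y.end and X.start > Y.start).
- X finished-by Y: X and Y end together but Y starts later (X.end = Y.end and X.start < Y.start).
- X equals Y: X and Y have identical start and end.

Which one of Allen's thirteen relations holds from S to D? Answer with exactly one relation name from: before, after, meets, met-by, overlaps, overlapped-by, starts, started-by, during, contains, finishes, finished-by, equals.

S = [0, 50]; D = [114, 188].
Compare endpoints: S.start < D.start, S.start < D.end, S.end < D.start, S.end < D.end.
That pattern is 'before'.

before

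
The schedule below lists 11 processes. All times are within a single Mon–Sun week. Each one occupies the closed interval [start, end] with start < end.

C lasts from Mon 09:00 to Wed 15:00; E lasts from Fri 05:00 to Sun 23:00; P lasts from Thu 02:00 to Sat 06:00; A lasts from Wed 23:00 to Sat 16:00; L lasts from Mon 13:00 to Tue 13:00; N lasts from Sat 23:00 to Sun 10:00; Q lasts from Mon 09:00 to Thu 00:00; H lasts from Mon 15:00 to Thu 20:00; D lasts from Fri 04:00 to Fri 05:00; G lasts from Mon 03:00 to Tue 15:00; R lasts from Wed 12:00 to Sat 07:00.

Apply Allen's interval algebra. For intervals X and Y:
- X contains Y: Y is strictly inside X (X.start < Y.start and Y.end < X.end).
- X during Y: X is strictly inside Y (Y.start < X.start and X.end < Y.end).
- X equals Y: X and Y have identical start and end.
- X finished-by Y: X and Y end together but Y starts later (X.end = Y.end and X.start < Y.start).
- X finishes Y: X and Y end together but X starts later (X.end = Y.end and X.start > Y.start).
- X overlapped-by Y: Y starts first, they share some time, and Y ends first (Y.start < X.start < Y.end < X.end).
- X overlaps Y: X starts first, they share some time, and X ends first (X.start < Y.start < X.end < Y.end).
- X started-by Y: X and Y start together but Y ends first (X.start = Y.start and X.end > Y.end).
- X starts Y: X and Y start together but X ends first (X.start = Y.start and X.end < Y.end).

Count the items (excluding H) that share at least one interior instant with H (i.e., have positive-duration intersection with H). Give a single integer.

Target H = [Mon 15:00, Thu 20:00].
A [Wed 23:00, Sat 16:00] → overlapped-by → counts.
C [Mon 09:00, Wed 15:00] → overlaps → counts.
D [Fri 04:00, Fri 05:00] → after → no.
E [Fri 05:00, Sun 23:00] → after → no.
G [Mon 03:00, Tue 15:00] → overlaps → counts.
L [Mon 13:00, Tue 13:00] → overlaps → counts.
N [Sat 23:00, Sun 10:00] → after → no.
P [Thu 02:00, Sat 06:00] → overlapped-by → counts.
Q [Mon 09:00, Thu 00:00] → overlaps → counts.
R [Wed 12:00, Sat 07:00] → overlapped-by → counts.
Total: 7.

7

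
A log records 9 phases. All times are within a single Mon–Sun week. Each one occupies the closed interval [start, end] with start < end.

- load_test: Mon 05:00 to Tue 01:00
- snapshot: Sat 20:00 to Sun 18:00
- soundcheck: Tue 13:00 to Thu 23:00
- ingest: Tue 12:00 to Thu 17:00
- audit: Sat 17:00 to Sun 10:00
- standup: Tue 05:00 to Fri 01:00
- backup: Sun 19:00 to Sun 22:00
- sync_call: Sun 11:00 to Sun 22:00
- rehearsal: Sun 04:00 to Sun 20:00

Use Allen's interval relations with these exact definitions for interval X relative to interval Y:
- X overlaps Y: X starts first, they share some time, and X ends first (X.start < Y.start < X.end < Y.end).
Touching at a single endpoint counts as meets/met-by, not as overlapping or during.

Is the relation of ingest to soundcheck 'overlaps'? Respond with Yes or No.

ingest = [Tue 12:00, Thu 17:00], soundcheck = [Tue 13:00, Thu 23:00].
Actual relation of ingest to soundcheck: overlaps.
Asked whether 'overlaps' holds → Yes.

Yes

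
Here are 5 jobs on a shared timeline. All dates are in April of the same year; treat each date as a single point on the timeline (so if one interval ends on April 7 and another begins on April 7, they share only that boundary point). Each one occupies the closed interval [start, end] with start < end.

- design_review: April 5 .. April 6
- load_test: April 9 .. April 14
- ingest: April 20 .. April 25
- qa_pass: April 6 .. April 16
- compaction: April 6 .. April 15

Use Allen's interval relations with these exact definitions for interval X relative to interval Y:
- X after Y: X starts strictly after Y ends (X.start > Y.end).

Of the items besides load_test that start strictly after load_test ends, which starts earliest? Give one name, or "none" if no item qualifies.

ingest

Target load_test = [April 9, April 14].
compaction [April 6, April 15] → contains → excluded.
design_review [April 5, April 6] → before → excluded.
ingest [April 20, April 25] → after → candidate.
qa_pass [April 6, April 16] → contains → excluded.
Among candidates, earliest start is April 20 → ingest.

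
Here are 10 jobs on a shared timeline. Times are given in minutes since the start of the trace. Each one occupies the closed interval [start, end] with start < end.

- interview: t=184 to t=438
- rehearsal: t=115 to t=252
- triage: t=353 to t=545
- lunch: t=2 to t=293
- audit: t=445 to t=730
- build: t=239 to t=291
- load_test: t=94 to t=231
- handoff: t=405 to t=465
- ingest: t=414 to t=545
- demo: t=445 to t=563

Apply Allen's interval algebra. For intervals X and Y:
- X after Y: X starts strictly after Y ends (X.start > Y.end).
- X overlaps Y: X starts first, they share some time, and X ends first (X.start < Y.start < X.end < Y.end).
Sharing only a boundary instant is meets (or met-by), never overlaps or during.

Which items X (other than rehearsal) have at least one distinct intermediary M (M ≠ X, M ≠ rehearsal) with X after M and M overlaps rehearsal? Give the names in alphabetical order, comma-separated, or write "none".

audit, build, demo, handoff, ingest, triage

Target rehearsal = [t=115, t=252].
Intermediaries M with M overlaps rehearsal: load_test.
Via load_test — items with X after load_test: audit, build, demo, handoff, ingest, triage.
Union: audit, build, demo, handoff, ingest, triage.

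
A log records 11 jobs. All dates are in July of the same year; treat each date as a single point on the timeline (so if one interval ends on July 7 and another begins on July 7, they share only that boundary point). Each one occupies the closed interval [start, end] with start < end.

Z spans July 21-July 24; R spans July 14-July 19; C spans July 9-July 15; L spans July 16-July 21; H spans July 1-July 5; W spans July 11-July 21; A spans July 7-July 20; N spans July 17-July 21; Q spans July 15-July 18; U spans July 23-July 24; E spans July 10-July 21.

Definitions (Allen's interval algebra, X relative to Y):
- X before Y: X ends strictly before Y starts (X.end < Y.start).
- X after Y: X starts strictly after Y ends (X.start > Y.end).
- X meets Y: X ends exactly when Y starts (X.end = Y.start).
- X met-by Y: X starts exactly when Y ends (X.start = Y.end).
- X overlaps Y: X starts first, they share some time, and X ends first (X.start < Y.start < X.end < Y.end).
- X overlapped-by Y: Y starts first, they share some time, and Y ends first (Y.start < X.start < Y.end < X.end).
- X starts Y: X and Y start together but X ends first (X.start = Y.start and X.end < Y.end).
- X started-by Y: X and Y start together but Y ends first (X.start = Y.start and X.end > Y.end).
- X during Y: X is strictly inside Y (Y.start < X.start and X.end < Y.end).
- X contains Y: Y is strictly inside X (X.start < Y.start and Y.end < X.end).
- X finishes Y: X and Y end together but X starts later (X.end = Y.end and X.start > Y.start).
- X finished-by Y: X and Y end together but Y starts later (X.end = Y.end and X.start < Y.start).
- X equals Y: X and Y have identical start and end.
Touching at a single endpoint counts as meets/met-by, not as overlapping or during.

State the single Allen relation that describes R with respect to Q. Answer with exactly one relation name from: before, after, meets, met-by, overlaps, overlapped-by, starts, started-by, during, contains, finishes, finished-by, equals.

R = [July 14, July 19]; Q = [July 15, July 18].
Compare endpoints: R.start < Q.start, R.start < Q.end, R.end > Q.start, R.end > Q.end.
That pattern is 'contains'.

contains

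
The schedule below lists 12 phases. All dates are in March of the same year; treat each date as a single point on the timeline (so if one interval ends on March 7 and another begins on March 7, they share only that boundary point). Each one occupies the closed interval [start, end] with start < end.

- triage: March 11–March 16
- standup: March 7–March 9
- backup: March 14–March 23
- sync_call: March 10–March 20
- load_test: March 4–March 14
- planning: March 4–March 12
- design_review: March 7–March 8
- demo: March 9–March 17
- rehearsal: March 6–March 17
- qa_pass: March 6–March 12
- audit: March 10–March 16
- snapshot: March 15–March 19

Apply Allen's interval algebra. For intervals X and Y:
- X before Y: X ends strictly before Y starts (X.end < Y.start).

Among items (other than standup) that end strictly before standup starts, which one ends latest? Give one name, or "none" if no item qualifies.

Target standup = [March 7, March 9].
audit [March 10, March 16] → after → excluded.
backup [March 14, March 23] → after → excluded.
demo [March 9, March 17] → met-by → excluded.
design_review [March 7, March 8] → starts → excluded.
load_test [March 4, March 14] → contains → excluded.
planning [March 4, March 12] → contains → excluded.
qa_pass [March 6, March 12] → contains → excluded.
rehearsal [March 6, March 17] → contains → excluded.
snapshot [March 15, March 19] → after → excluded.
sync_call [March 10, March 20] → after → excluded.
triage [March 11, March 16] → after → excluded.
No candidates → none.

none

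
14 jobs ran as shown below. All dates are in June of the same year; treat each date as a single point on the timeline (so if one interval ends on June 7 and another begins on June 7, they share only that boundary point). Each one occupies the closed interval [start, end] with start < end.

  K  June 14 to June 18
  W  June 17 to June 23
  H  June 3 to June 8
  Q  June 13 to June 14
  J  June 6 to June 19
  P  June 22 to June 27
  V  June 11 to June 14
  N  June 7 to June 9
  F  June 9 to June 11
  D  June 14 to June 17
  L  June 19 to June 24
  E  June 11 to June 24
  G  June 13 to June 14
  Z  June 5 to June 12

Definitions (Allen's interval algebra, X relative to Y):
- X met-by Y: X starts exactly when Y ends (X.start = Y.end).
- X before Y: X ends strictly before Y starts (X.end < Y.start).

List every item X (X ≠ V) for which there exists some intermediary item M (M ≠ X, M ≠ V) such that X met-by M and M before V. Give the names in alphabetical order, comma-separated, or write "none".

Target V = [June 11, June 14].
Intermediaries M with M before V: H, N.
Via H — items with X met-by H: none.
Via N — items with X met-by N: F.
Union: F.

F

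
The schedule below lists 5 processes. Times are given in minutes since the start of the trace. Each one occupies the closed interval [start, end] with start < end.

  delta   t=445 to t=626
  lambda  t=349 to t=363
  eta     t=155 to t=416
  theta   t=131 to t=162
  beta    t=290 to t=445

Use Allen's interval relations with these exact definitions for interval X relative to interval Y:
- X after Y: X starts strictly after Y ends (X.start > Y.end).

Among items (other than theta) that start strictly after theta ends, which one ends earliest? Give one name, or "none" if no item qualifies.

Target theta = [t=131, t=162].
beta [t=290, t=445] → after → candidate.
delta [t=445, t=626] → after → candidate.
eta [t=155, t=416] → overlapped-by → excluded.
lambda [t=349, t=363] → after → candidate.
Among candidates, earliest end is t=363 → lambda.

lambda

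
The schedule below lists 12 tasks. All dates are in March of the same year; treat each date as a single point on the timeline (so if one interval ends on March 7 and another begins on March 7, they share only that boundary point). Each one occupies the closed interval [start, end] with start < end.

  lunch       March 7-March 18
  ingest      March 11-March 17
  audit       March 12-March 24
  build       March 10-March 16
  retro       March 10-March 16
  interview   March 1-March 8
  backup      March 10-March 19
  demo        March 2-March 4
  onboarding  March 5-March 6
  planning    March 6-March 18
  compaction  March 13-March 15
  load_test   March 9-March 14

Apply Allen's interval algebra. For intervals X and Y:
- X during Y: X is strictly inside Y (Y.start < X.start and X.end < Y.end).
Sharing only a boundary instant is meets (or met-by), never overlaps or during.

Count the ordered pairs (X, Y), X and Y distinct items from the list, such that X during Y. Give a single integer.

18

Checking all 132 ordered pairs for relation 'during'; matching pairs in alphabetical order:
(build, lunch): build during lunch ✓
(build, planning): build during planning ✓
(compaction, audit): compaction during audit ✓
(compaction, backup): compaction during backup ✓
(compaction, build): compaction during build ✓
(compaction, ingest): compaction during ingest ✓
(compaction, lunch): compaction during lunch ✓
(compaction, planning): compaction during planning ✓
(compaction, retro): compaction during retro ✓
(demo, interview): demo during interview ✓
(ingest, backup): ingest during backup ✓
(ingest, lunch): ingest during lunch ✓
(ingest, planning): ingest during planning ✓
(load_test, lunch): load_test during lunch ✓
(load_test, planning): load_test during planning ✓
(onboarding, interview): onboarding during interview ✓
(retro, lunch): retro during lunch ✓
(retro, planning): retro during planning ✓
Count: 18.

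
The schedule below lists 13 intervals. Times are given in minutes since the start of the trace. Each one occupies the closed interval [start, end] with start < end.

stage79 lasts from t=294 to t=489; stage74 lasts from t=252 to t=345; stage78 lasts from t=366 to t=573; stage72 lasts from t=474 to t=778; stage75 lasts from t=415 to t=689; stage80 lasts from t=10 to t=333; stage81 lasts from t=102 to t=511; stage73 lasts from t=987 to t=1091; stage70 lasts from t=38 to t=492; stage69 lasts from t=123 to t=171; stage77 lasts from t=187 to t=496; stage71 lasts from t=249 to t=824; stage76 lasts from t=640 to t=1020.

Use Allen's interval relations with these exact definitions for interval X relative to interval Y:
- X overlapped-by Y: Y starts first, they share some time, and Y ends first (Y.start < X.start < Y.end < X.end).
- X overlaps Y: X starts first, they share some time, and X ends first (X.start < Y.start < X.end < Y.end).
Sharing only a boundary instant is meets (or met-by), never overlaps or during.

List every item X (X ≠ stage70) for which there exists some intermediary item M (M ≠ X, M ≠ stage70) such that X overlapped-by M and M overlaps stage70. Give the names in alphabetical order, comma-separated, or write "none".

stage71, stage74, stage77, stage79, stage81

Target stage70 = [t=38, t=492].
Intermediaries M with M overlaps stage70: stage80.
Via stage80 — items with X overlapped-by stage80: stage71, stage74, stage77, stage79, stage81.
Union: stage71, stage74, stage77, stage79, stage81.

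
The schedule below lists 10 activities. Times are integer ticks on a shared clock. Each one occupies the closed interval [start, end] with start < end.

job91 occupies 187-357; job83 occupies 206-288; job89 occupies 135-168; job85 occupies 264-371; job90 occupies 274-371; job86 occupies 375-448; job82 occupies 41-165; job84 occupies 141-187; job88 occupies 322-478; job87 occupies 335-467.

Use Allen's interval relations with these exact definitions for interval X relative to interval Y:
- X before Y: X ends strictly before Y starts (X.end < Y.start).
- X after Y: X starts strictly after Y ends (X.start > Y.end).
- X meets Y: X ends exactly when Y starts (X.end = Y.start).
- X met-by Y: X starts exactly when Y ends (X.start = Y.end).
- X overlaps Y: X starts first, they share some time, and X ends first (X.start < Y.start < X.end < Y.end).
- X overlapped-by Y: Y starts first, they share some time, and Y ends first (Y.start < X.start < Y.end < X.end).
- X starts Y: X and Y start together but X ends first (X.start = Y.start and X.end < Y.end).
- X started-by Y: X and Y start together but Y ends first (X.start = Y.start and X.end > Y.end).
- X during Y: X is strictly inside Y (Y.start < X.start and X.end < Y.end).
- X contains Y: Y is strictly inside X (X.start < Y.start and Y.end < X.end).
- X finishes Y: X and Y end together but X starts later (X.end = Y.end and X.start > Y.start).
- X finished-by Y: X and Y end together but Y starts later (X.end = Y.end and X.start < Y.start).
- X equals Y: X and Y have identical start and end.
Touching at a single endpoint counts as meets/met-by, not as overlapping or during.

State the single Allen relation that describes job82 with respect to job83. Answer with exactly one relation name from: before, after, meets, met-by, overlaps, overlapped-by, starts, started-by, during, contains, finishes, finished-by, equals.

before

job82 = [41, 165]; job83 = [206, 288].
Compare endpoints: job82.start < job83.start, job82.start < job83.end, job82.end < job83.start, job82.end < job83.end.
That pattern is 'before'.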